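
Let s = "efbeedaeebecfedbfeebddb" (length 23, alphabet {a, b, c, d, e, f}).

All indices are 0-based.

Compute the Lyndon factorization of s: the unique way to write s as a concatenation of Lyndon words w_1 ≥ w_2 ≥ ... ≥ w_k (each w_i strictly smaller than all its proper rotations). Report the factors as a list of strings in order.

["ef", "beed", "aeebecfedbfeebddb"]

emit factor 1: 'ef' (i=0, period=2)
emit factor 2: 'beed' (i=2, period=4)
emit factor 3: 'aeebecfedbfeebddb' (i=6, period=17)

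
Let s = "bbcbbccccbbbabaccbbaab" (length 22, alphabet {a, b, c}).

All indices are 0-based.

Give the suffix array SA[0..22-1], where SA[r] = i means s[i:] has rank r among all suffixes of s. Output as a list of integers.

[19, 20, 12, 14, 21, 18, 11, 13, 17, 10, 9, 0, 3, 1, 4, 16, 8, 2, 15, 7, 6, 5]

rank | idx | suffix
   0 |  19 | aab
   1 |  20 | ab
   2 |  12 | abaccbbaab
   3 |  14 | accbbaab
   4 |  21 | b
   5 |  18 | baab
   6 |  11 | babaccbbaab
   7 |  13 | baccbbaab
   8 |  17 | bbaab
   9 |  10 | bbabaccbbaab
  10 |   9 | bbbabaccbbaab
  11 |   0 | bbcbbccccbbbabaccbbaab
  12 |   3 | bbccccbbbabaccbbaab
  13 |   1 | bcbbccccbbbabaccbbaab
  14 |   4 | bccccbbbabaccbbaab
  15 |  16 | cbbaab
  16 |   8 | cbbbabaccbbaab
  17 |   2 | cbbccccbbbabaccbbaab
  18 |  15 | ccbbaab
  19 |   7 | ccbbbabaccbbaab
  20 |   6 | cccbbbabaccbbaab
  21 |   5 | ccccbbbabaccbbaab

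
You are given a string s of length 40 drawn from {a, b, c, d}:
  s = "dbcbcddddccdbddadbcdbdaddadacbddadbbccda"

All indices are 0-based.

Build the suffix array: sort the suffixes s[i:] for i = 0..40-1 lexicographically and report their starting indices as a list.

[39, 27, 25, 32, 15, 22, 34, 1, 35, 17, 3, 20, 29, 12, 2, 28, 36, 9, 37, 18, 10, 4, 38, 26, 24, 31, 14, 21, 33, 0, 16, 19, 11, 8, 23, 30, 13, 7, 6, 5]

sorted suffixes:
  #0 SA[0]=39  'a'
  #1 SA[1]=27  'acbddadbbccda'
  #2 SA[2]=25  'adacbddadbbccda'
  #3 SA[3]=32  'adbbccda'
  #4 SA[4]=15  'adbcdbdaddadacbddadbbccda'
  #5 SA[5]=22  'addadacbddadbbccda'
  #6 SA[6]=34  'bbccda'
  #7 SA[7]=1  'bcbcddddccdbddadbcdbdaddadacbddadbbccda'
  #8 SA[8]=35  'bccda'
  #9 SA[9]=17  'bcdbdaddadacbddadbbccda'
  #10 SA[10]=3  'bcddddccdbddadbcdbdaddadacbddadbbccda'
  #11 SA[11]=20  'bdaddadacbddadbbccda'
  #12 SA[12]=29  'bddadbbccda'
  #13 SA[13]=12  'bddadbcdbdaddadacbddadbbccda'
  #14 SA[14]=2  'cbcddddccdbddadbcdbdaddadacbddadbbccda'
  #15 SA[15]=28  'cbddadbbccda'
  #16 SA[16]=36  'ccda'
  #17 SA[17]=9  'ccdbddadbcdbdaddadacbddadbbccda'
  #18 SA[18]=37  'cda'
  #19 SA[19]=18  'cdbdaddadacbddadbbccda'
  #20 SA[20]=10  'cdbddadbcdbdaddadacbddadbbccda'
  #21 SA[21]=4  'cddddccdbddadbcdbdaddadacbddadbbccda'
  #22 SA[22]=38  'da'
  #23 SA[23]=26  'dacbddadbbccda'
  #24 SA[24]=24  'dadacbddadbbccda'
  #25 SA[25]=31  'dadbbccda'
  #26 SA[26]=14  'dadbcdbdaddadacbddadbbccda'
  #27 SA[27]=21  'daddadacbddadbbccda'
  #28 SA[28]=33  'dbbccda'
  #29 SA[29]=0  'dbcbcddddccdbddadbcdbdaddadacbddadbbccda'
  #30 SA[30]=16  'dbcdbdaddadacbddadbbccda'
  #31 SA[31]=19  'dbdaddadacbddadbbccda'
  #32 SA[32]=11  'dbddadbcdbdaddadacbddadbbccda'
  #33 SA[33]=8  'dccdbddadbcdbdaddadacbddadbbccda'
  #34 SA[34]=23  'ddadacbddadbbccda'
  #35 SA[35]=30  'ddadbbccda'
  #36 SA[36]=13  'ddadbcdbdaddadacbddadbbccda'
  #37 SA[37]=7  'ddccdbddadbcdbdaddadacbddadbbccda'
  #38 SA[38]=6  'dddccdbddadbcdbdaddadacbddadbbccda'
  #39 SA[39]=5  'ddddccdbddadbcdbdaddadacbddadbbccda'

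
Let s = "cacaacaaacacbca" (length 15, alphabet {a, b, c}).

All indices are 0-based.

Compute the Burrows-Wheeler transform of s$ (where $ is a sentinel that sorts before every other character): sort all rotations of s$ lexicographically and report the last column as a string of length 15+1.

acccaacaccbaa$aa

rank  rotation          last
    0  $cacaacaaacacbca  a
    1  a$cacaacaaacacbc  c
    2  aaacacbca$cacaac  c
    3  aacaaacacbca$cac  c
    4  aacacbca$cacaaca  a
    5  acaaacacbca$caca  a
    6  acaacaaacacbca$c  c
    7  acacbca$cacaacaa  a
    8  acbca$cacaacaaac  c
    9  bca$cacaacaaacac  c
   10  ca$cacaacaaacacb  b
   11  caaacacbca$cacaa  a
   12  caacaaacacbca$ca  a
   13  cacaacaaacacbca$  $
   14  cacbca$cacaacaaa  a
   15  cbca$cacaacaaaca  a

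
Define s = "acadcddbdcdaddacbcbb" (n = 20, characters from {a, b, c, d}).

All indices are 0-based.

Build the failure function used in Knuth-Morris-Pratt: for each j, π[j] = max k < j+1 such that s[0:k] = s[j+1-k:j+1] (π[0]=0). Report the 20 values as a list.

[0, 0, 1, 0, 0, 0, 0, 0, 0, 0, 0, 1, 0, 0, 1, 2, 0, 0, 0, 0]

π[0] = 0
j=1 s[j]='c': π[1]=0 (border '')
j=2 s[j]='a': π[2]=1 (border 'a')
j=3 s[j]='d': k: 1→0; π[3]=0 (border '')
j=4 s[j]='c': π[4]=0 (border '')
j=5 s[j]='d': π[5]=0 (border '')
j=6 s[j]='d': π[6]=0 (border '')
j=7 s[j]='b': π[7]=0 (border '')
j=8 s[j]='d': π[8]=0 (border '')
j=9 s[j]='c': π[9]=0 (border '')
j=10 s[j]='d': π[10]=0 (border '')
j=11 s[j]='a': π[11]=1 (border 'a')
j=12 s[j]='d': k: 1→0; π[12]=0 (border '')
j=13 s[j]='d': π[13]=0 (border '')
j=14 s[j]='a': π[14]=1 (border 'a')
j=15 s[j]='c': π[15]=2 (border 'ac')
j=16 s[j]='b': k: 2→0; π[16]=0 (border '')
j=17 s[j]='c': π[17]=0 (border '')
j=18 s[j]='b': π[18]=0 (border '')
j=19 s[j]='b': π[19]=0 (border '')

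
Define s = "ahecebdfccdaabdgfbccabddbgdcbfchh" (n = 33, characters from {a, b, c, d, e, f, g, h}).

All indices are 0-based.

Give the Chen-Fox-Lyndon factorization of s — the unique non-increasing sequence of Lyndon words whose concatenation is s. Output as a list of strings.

emit factor 1: 'ahecebdfccd' (i=0, period=11)
emit factor 2: 'aabdgfbccabddbgdcbfchh' (i=11, period=22)

["ahecebdfccd", "aabdgfbccabddbgdcbfchh"]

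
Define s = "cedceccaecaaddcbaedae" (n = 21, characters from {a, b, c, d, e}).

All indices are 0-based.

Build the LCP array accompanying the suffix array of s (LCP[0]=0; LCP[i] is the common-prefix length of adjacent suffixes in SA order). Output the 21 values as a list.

[0, 1, 1, 2, 2, 0, 0, 2, 1, 1, 1, 2, 0, 1, 2, 1, 0, 1, 2, 1, 2]

sorted suffixes:
  #0 SA[0]=10  'aaddcbaedae'
  #1 SA[1]=11  'addcbaedae'
  #2 SA[2]=19  'ae'
  #3 SA[3]=7  'aecaaddcbaedae'
  #4 SA[4]=16  'aedae'
  #5 SA[5]=15  'baedae'
  #6 SA[6]=9  'caaddcbaedae'
  #7 SA[7]=6  'caecaaddcbaedae'
  #8 SA[8]=14  'cbaedae'
  #9 SA[9]=5  'ccaecaaddcbaedae'
  #10 SA[10]=3  'ceccaecaaddcbaedae'
  #11 SA[11]=0  'cedceccaecaaddcbaedae'
  #12 SA[12]=18  'dae'
  #13 SA[13]=13  'dcbaedae'
  #14 SA[14]=2  'dceccaecaaddcbaedae'
  #15 SA[15]=12  'ddcbaedae'
  #16 SA[16]=20  'e'
  #17 SA[17]=8  'ecaaddcbaedae'
  #18 SA[18]=4  'eccaecaaddcbaedae'
  #19 SA[19]=17  'edae'
  #20 SA[20]=1  'edceccaecaaddcbaedae'

SA = [10, 11, 19, 7, 16, 15, 9, 6, 14, 5, 3, 0, 18, 13, 2, 12, 20, 8, 4, 17, 1]
[i] adj suffixes → lcp
  [1] 10/11 → 1 ('a')
  [2] 11/19 → 1 ('a')
  [3] 19/7 → 2 ('ae')
  [4] 7/16 → 2 ('ae')
  [5] 16/15 → 0 ('')
  [6] 15/9 → 0 ('')
  [7] 9/6 → 2 ('ca')
  [8] 6/14 → 1 ('c')
  [9] 14/5 → 1 ('c')
  [10] 5/3 → 1 ('c')
  [11] 3/0 → 2 ('ce')
  [12] 0/18 → 0 ('')
  [13] 18/13 → 1 ('d')
  [14] 13/2 → 2 ('dc')
  [15] 2/12 → 1 ('d')
  [16] 12/20 → 0 ('')
  [17] 20/8 → 1 ('e')
  [18] 8/4 → 2 ('ec')
  [19] 4/17 → 1 ('e')
  [20] 17/1 → 2 ('ed')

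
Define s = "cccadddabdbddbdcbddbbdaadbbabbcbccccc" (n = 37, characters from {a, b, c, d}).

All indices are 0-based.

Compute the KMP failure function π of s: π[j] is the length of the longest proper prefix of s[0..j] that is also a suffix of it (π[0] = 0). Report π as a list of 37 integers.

[0, 1, 2, 0, 0, 0, 0, 0, 0, 0, 0, 0, 0, 0, 0, 1, 0, 0, 0, 0, 0, 0, 0, 0, 0, 0, 0, 0, 0, 0, 1, 0, 1, 2, 3, 3, 3]

π[0] = 0
j=1 s[j]='c': π[1]=1 (border 'c')
j=2 s[j]='c': π[2]=2 (border 'cc')
j=3 s[j]='a': k: 2→1→0; π[3]=0 (border '')
j=4 s[j]='d': π[4]=0 (border '')
j=5 s[j]='d': π[5]=0 (border '')
j=6 s[j]='d': π[6]=0 (border '')
j=7 s[j]='a': π[7]=0 (border '')
j=8 s[j]='b': π[8]=0 (border '')
j=9 s[j]='d': π[9]=0 (border '')
j=10 s[j]='b': π[10]=0 (border '')
j=11 s[j]='d': π[11]=0 (border '')
j=12 s[j]='d': π[12]=0 (border '')
j=13 s[j]='b': π[13]=0 (border '')
j=14 s[j]='d': π[14]=0 (border '')
j=15 s[j]='c': π[15]=1 (border 'c')
j=16 s[j]='b': k: 1→0; π[16]=0 (border '')
j=17 s[j]='d': π[17]=0 (border '')
j=18 s[j]='d': π[18]=0 (border '')
j=19 s[j]='b': π[19]=0 (border '')
j=20 s[j]='b': π[20]=0 (border '')
j=21 s[j]='d': π[21]=0 (border '')
j=22 s[j]='a': π[22]=0 (border '')
j=23 s[j]='a': π[23]=0 (border '')
j=24 s[j]='d': π[24]=0 (border '')
j=25 s[j]='b': π[25]=0 (border '')
j=26 s[j]='b': π[26]=0 (border '')
j=27 s[j]='a': π[27]=0 (border '')
j=28 s[j]='b': π[28]=0 (border '')
j=29 s[j]='b': π[29]=0 (border '')
j=30 s[j]='c': π[30]=1 (border 'c')
j=31 s[j]='b': k: 1→0; π[31]=0 (border '')
j=32 s[j]='c': π[32]=1 (border 'c')
j=33 s[j]='c': π[33]=2 (border 'cc')
j=34 s[j]='c': π[34]=3 (border 'ccc')
j=35 s[j]='c': k: 3→2; π[35]=3 (border 'ccc')
j=36 s[j]='c': k: 3→2; π[36]=3 (border 'ccc')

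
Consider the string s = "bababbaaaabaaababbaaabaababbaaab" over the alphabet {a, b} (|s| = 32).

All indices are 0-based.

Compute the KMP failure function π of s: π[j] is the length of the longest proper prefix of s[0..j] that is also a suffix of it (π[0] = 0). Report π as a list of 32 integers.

π[0] = 0
j=1 s[j]='a': π[1]=0 (border '')
j=2 s[j]='b': π[2]=1 (border 'b')
j=3 s[j]='a': π[3]=2 (border 'ba')
j=4 s[j]='b': π[4]=3 (border 'bab')
j=5 s[j]='b': k: 3→1→0; π[5]=1 (border 'b')
j=6 s[j]='a': π[6]=2 (border 'ba')
j=7 s[j]='a': k: 2→0; π[7]=0 (border '')
j=8 s[j]='a': π[8]=0 (border '')
j=9 s[j]='a': π[9]=0 (border '')
j=10 s[j]='b': π[10]=1 (border 'b')
j=11 s[j]='a': π[11]=2 (border 'ba')
j=12 s[j]='a': k: 2→0; π[12]=0 (border '')
j=13 s[j]='a': π[13]=0 (border '')
j=14 s[j]='b': π[14]=1 (border 'b')
j=15 s[j]='a': π[15]=2 (border 'ba')
j=16 s[j]='b': π[16]=3 (border 'bab')
j=17 s[j]='b': k: 3→1→0; π[17]=1 (border 'b')
j=18 s[j]='a': π[18]=2 (border 'ba')
j=19 s[j]='a': k: 2→0; π[19]=0 (border '')
j=20 s[j]='a': π[20]=0 (border '')
j=21 s[j]='b': π[21]=1 (border 'b')
j=22 s[j]='a': π[22]=2 (border 'ba')
j=23 s[j]='a': k: 2→0; π[23]=0 (border '')
j=24 s[j]='b': π[24]=1 (border 'b')
j=25 s[j]='a': π[25]=2 (border 'ba')
j=26 s[j]='b': π[26]=3 (border 'bab')
j=27 s[j]='b': k: 3→1→0; π[27]=1 (border 'b')
j=28 s[j]='a': π[28]=2 (border 'ba')
j=29 s[j]='a': k: 2→0; π[29]=0 (border '')
j=30 s[j]='a': π[30]=0 (border '')
j=31 s[j]='b': π[31]=1 (border 'b')

[0, 0, 1, 2, 3, 1, 2, 0, 0, 0, 1, 2, 0, 0, 1, 2, 3, 1, 2, 0, 0, 1, 2, 0, 1, 2, 3, 1, 2, 0, 0, 1]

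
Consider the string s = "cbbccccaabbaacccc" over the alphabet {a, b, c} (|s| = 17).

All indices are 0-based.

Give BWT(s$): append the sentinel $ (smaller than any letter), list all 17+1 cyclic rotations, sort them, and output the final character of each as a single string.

ccbaabacbcc$ccccab

rank  rotation            last
    0  $cbbccccaabbaacccc  c
    1  aabbaacccc$cbbcccc  c
    2  aacccc$cbbccccaabb  b
    3  abbaacccc$cbbcccca  a
    4  acccc$cbbccccaabba  a
    5  baacccc$cbbccccaab  b
    6  bbaacccc$cbbccccaa  a
    7  bbccccaabbaacccc$c  c
    8  bccccaabbaacccc$cb  b
    9  c$cbbccccaabbaaccc  c
   10  caabbaacccc$cbbccc  c
   11  cbbccccaabbaacccc$  $
   12  cc$cbbccccaabbaacc  c
   13  ccaabbaacccc$cbbcc  c
   14  ccc$cbbccccaabbaac  c
   15  cccaabbaacccc$cbbc  c
   16  cccc$cbbccccaabbaa  a
   17  ccccaabbaacccc$cbb  b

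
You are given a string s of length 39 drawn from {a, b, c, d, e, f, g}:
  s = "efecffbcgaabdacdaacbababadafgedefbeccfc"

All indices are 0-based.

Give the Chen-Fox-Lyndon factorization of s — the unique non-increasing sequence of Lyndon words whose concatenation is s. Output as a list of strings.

emit factor 1: 'ef' (i=0, period=2)
emit factor 2: 'e' (i=2, period=1)
emit factor 3: 'cff' (i=3, period=3)
emit factor 4: 'bcg' (i=6, period=3)
emit factor 5: 'aabdacdaacbababadafgedefbeccfc' (i=9, period=30)

["ef", "e", "cff", "bcg", "aabdacdaacbababadafgedefbeccfc"]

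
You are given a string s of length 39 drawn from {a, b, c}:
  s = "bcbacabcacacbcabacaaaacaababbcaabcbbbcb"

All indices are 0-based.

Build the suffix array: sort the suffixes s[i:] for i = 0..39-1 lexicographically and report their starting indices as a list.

rank→(start, suffix):
  0 → (18, 'aaaacaababbcaabcbbbcb')
  1 → (19, 'aaacaababbcaabcbbbcb')
  2 → (23, 'aababbcaabcbbbcb')
  3 → (30, 'aabcbbbcb')
  4 → (20, 'aacaababbcaabcbbbcb')
  5 → (24, 'ababbcaabcbbbcb')
  6 → (14, 'abacaaaacaababbcaabcbbbcb')
  7 → (26, 'abbcaabcbbbcb')
  8 → (5, 'abcacacbcabacaaaacaababbcaabcbbbcb')
  9 → (31, 'abcbbbcb')
  10 → (16, 'acaaaacaababbcaabcbbbcb')
  11 → (21, 'acaababbcaabcbbbcb')
  12 → (3, 'acabcacacbcabacaaaacaababbcaabcbbbcb')
  13 → (8, 'acacbcabacaaaacaababbcaabcbbbcb')
  14 → (10, 'acbcabacaaaacaababbcaabcbbbcb')
  15 → (38, 'b')
  16 → (25, 'babbcaabcbbbcb')
  17 → (15, 'bacaaaacaababbcaabcbbbcb')
  18 → (2, 'bacabcacacbcabacaaaacaababbcaabcbbbcb')
  19 → (34, 'bbbcb')
  20 → (27, 'bbcaabcbbbcb')
  21 → (35, 'bbcb')
  22 → (28, 'bcaabcbbbcb')
  23 → (12, 'bcabacaaaacaababbcaabcbbbcb')
  24 → (6, 'bcacacbcabacaaaacaababbcaabcbbbcb')
  25 → (36, 'bcb')
  26 → (0, 'bcbacabcacacbcabacaaaacaababbcaabcbbbcb')
  27 → (32, 'bcbbbcb')
  28 → (17, 'caaaacaababbcaabcbbbcb')
  29 → (22, 'caababbcaabcbbbcb')
  30 → (29, 'caabcbbbcb')
  31 → (13, 'cabacaaaacaababbcaabcbbbcb')
  32 → (4, 'cabcacacbcabacaaaacaababbcaabcbbbcb')
  33 → (7, 'cacacbcabacaaaacaababbcaabcbbbcb')
  34 → (9, 'cacbcabacaaaacaababbcaabcbbbcb')
  35 → (37, 'cb')
  36 → (1, 'cbacabcacacbcabacaaaacaababbcaabcbbbcb')
  37 → (33, 'cbbbcb')
  38 → (11, 'cbcabacaaaacaababbcaabcbbbcb')

[18, 19, 23, 30, 20, 24, 14, 26, 5, 31, 16, 21, 3, 8, 10, 38, 25, 15, 2, 34, 27, 35, 28, 12, 6, 36, 0, 32, 17, 22, 29, 13, 4, 7, 9, 37, 1, 33, 11]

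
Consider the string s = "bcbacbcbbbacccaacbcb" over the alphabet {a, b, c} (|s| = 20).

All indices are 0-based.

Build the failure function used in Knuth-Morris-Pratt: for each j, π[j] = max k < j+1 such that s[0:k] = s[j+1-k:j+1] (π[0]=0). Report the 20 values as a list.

[0, 0, 1, 0, 0, 1, 2, 3, 1, 1, 0, 0, 0, 0, 0, 0, 0, 1, 2, 3]

π[0] = 0
j=1 s[j]='c': π[1]=0 (border '')
j=2 s[j]='b': π[2]=1 (border 'b')
j=3 s[j]='a': k: 1→0; π[3]=0 (border '')
j=4 s[j]='c': π[4]=0 (border '')
j=5 s[j]='b': π[5]=1 (border 'b')
j=6 s[j]='c': π[6]=2 (border 'bc')
j=7 s[j]='b': π[7]=3 (border 'bcb')
j=8 s[j]='b': k: 3→1→0; π[8]=1 (border 'b')
j=9 s[j]='b': k: 1→0; π[9]=1 (border 'b')
j=10 s[j]='a': k: 1→0; π[10]=0 (border '')
j=11 s[j]='c': π[11]=0 (border '')
j=12 s[j]='c': π[12]=0 (border '')
j=13 s[j]='c': π[13]=0 (border '')
j=14 s[j]='a': π[14]=0 (border '')
j=15 s[j]='a': π[15]=0 (border '')
j=16 s[j]='c': π[16]=0 (border '')
j=17 s[j]='b': π[17]=1 (border 'b')
j=18 s[j]='c': π[18]=2 (border 'bc')
j=19 s[j]='b': π[19]=3 (border 'bcb')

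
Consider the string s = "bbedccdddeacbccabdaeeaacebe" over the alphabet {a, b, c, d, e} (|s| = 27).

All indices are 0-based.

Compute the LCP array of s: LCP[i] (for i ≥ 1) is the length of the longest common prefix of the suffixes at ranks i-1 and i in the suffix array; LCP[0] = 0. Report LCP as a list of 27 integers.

sorted suffixes:
  #0 SA[0]=21  'aacebe'
  #1 SA[1]=15  'abdaeeaacebe'
  #2 SA[2]=10  'acbccabdaeeaacebe'
  #3 SA[3]=22  'acebe'
  #4 SA[4]=18  'aeeaacebe'
  #5 SA[5]=0  'bbedccdddeacbccabdaeeaacebe'
  #6 SA[6]=12  'bccabdaeeaacebe'
  #7 SA[7]=16  'bdaeeaacebe'
  #8 SA[8]=25  'be'
  #9 SA[9]=1  'bedccdddeacbccabdaeeaacebe'
  #10 SA[10]=14  'cabdaeeaacebe'
  #11 SA[11]=11  'cbccabdaeeaacebe'
  #12 SA[12]=13  'ccabdaeeaacebe'
  #13 SA[13]=4  'ccdddeacbccabdaeeaacebe'
  #14 SA[14]=5  'cdddeacbccabdaeeaacebe'
  #15 SA[15]=23  'cebe'
  #16 SA[16]=17  'daeeaacebe'
  #17 SA[17]=3  'dccdddeacbccabdaeeaacebe'
  #18 SA[18]=6  'dddeacbccabdaeeaacebe'
  #19 SA[19]=7  'ddeacbccabdaeeaacebe'
  #20 SA[20]=8  'deacbccabdaeeaacebe'
  #21 SA[21]=26  'e'
  #22 SA[22]=20  'eaacebe'
  #23 SA[23]=9  'eacbccabdaeeaacebe'
  #24 SA[24]=24  'ebe'
  #25 SA[25]=2  'edccdddeacbccabdaeeaacebe'
  #26 SA[26]=19  'eeaacebe'

SA = [21, 15, 10, 22, 18, 0, 12, 16, 25, 1, 14, 11, 13, 4, 5, 23, 17, 3, 6, 7, 8, 26, 20, 9, 24, 2, 19]
i: (SA[i-1],SA[i]) lcp shared
  1: (21,15) 1 'a'
  2: (15,10) 1 'a'
  3: (10,22) 2 'ac'
  4: (22,18) 1 'a'
  5: (18,0) 0 ''
  6: (0,12) 1 'b'
  7: (12,16) 1 'b'
  8: (16,25) 1 'b'
  9: (25,1) 2 'be'
  10: (1,14) 0 ''
  11: (14,11) 1 'c'
  12: (11,13) 1 'c'
  13: (13,4) 2 'cc'
  14: (4,5) 1 'c'
  15: (5,23) 1 'c'
  16: (23,17) 0 ''
  17: (17,3) 1 'd'
  18: (3,6) 1 'd'
  19: (6,7) 2 'dd'
  20: (7,8) 1 'd'
  21: (8,26) 0 ''
  22: (26,20) 1 'e'
  23: (20,9) 2 'ea'
  24: (9,24) 1 'e'
  25: (24,2) 1 'e'
  26: (2,19) 1 'e'

[0, 1, 1, 2, 1, 0, 1, 1, 1, 2, 0, 1, 1, 2, 1, 1, 0, 1, 1, 2, 1, 0, 1, 2, 1, 1, 1]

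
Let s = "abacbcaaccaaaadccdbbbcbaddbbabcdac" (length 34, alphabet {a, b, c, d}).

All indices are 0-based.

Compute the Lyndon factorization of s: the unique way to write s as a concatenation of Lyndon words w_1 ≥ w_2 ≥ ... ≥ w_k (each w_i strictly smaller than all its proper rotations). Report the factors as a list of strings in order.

emit factor 1: 'abacbc' (i=0, period=6)
emit factor 2: 'aacc' (i=6, period=4)
emit factor 3: 'aaaadccdbbbcbaddbbabcdac' (i=10, period=24)

["abacbc", "aacc", "aaaadccdbbbcbaddbbabcdac"]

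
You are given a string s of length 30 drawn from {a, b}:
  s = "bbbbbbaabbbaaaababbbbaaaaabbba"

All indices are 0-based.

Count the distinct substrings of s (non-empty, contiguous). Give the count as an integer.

rank→(start, suffix):
  0 → (29, 'a')
  1 → (21, 'aaaaabbba')
  2 → (11, 'aaaababbbbaaaaabbba')
  3 → (22, 'aaaabbba')
  4 → (12, 'aaababbbbaaaaabbba')
  5 → (23, 'aaabbba')
  6 → (13, 'aababbbbaaaaabbba')
  7 → (24, 'aabbba')
  8 → (6, 'aabbbaaaababbbbaaaaabbba')
  9 → (14, 'ababbbbaaaaabbba')
  10 → (25, 'abbba')
  11 → (7, 'abbbaaaababbbbaaaaabbba')
  12 → (16, 'abbbbaaaaabbba')
  13 → (28, 'ba')
  14 → (20, 'baaaaabbba')
  15 → (10, 'baaaababbbbaaaaabbba')
  16 → (5, 'baabbbaaaababbbbaaaaabbba')
  17 → (15, 'babbbbaaaaabbba')
  18 → (27, 'bba')
  19 → (19, 'bbaaaaabbba')
  20 → (9, 'bbaaaababbbbaaaaabbba')
  21 → (4, 'bbaabbbaaaababbbbaaaaabbba')
  22 → (26, 'bbba')
  23 → (18, 'bbbaaaaabbba')
  24 → (8, 'bbbaaaababbbbaaaaabbba')
  25 → (3, 'bbbaabbbaaaababbbbaaaaabbba')
  26 → (17, 'bbbbaaaaabbba')
  27 → (2, 'bbbbaabbbaaaababbbbaaaaabbba')
  28 → (1, 'bbbbbaabbbaaaababbbbaaaaabbba')
  29 → (0, 'bbbbbbaabbbaaaababbbbaaaaabbba')

SA = [29, 21, 11, 22, 12, 23, 13, 24, 6, 14, 25, 7, 16, 28, 20, 10, 5, 15, 27, 19, 9, 4, 26, 18, 8, 3, 17, 2, 1, 0]
i: (SA[i-1],SA[i]) lcp shared
  1: (29,21) 1 'a'
  2: (21,11) 4 'aaaa'
  3: (11,22) 5 'aaaab'
  4: (22,12) 3 'aaa'
  5: (12,23) 4 'aaab'
  6: (23,13) 2 'aa'
  7: (13,24) 3 'aab'
  8: (24,6) 6 'aabbba'
  9: (6,14) 1 'a'
  10: (14,25) 2 'ab'
  11: (25,7) 5 'abbba'
  12: (7,16) 4 'abbb'
  13: (16,28) 0 ''
  14: (28,20) 2 'ba'
  15: (20,10) 5 'baaaa'
  16: (10,5) 3 'baa'
  17: (5,15) 2 'ba'
  18: (15,27) 1 'b'
  19: (27,19) 3 'bba'
  20: (19,9) 6 'bbaaaa'
  21: (9,4) 4 'bbaa'
  22: (4,26) 2 'bb'
  23: (26,18) 4 'bbba'
  24: (18,8) 7 'bbbaaaa'
  25: (8,3) 5 'bbbaa'
  26: (3,17) 3 'bbb'
  27: (17,2) 6 'bbbbaa'
  28: (2,1) 4 'bbbb'
  29: (1,0) 5 'bbbbb'

n(n+1)/2 = 30·31/2 = 465
Σ LCP = 0 + 1 + 4 + 5 + 3 + 4 + 2 + 3 + 6 + 1 + 2 + 5 + 4 + 0 + 2 + 5 + 3 + 2 + 1 + 3 + 6 + 4 + 2 + 4 + 7 + 5 + 3 + 6 + 4 + 5 = 102
distinct = 465 − 102 = 363

363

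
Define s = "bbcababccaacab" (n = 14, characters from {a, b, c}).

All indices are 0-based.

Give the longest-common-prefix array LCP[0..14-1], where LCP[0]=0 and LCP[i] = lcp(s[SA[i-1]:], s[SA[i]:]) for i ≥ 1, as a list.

sorted suffixes:
  #0 SA[0]=9  'aacab'
  #1 SA[1]=12  'ab'
  #2 SA[2]=3  'ababccaacab'
  #3 SA[3]=5  'abccaacab'
  #4 SA[4]=10  'acab'
  #5 SA[5]=13  'b'
  #6 SA[6]=4  'babccaacab'
  #7 SA[7]=0  'bbcababccaacab'
  #8 SA[8]=1  'bcababccaacab'
  #9 SA[9]=6  'bccaacab'
  #10 SA[10]=8  'caacab'
  #11 SA[11]=11  'cab'
  #12 SA[12]=2  'cababccaacab'
  #13 SA[13]=7  'ccaacab'

SA = [9, 12, 3, 5, 10, 13, 4, 0, 1, 6, 8, 11, 2, 7]
i: (SA[i-1],SA[i]) lcp shared
  1: (9,12) 1 'a'
  2: (12,3) 2 'ab'
  3: (3,5) 2 'ab'
  4: (5,10) 1 'a'
  5: (10,13) 0 ''
  6: (13,4) 1 'b'
  7: (4,0) 1 'b'
  8: (0,1) 1 'b'
  9: (1,6) 2 'bc'
  10: (6,8) 0 ''
  11: (8,11) 2 'ca'
  12: (11,2) 3 'cab'
  13: (2,7) 1 'c'

[0, 1, 2, 2, 1, 0, 1, 1, 1, 2, 0, 2, 3, 1]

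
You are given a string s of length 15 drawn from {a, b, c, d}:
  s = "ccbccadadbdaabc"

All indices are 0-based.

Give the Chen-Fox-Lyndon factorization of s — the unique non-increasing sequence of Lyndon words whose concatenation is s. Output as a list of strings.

emit factor 1: 'c' (i=0, period=1)
emit factor 2: 'c' (i=1, period=1)
emit factor 3: 'bcc' (i=2, period=3)
emit factor 4: 'adadbd' (i=5, period=6)
emit factor 5: 'aabc' (i=11, period=4)

["c", "c", "bcc", "adadbd", "aabc"]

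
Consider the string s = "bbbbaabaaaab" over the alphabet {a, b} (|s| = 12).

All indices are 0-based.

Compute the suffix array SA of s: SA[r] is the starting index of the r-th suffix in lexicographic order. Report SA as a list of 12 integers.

[7, 8, 9, 4, 10, 5, 11, 6, 3, 2, 1, 0]

rank | idx | suffix
   0 |   7 | aaaab
   1 |   8 | aaab
   2 |   9 | aab
   3 |   4 | aabaaaab
   4 |  10 | ab
   5 |   5 | abaaaab
   6 |  11 | b
   7 |   6 | baaaab
   8 |   3 | baabaaaab
   9 |   2 | bbaabaaaab
  10 |   1 | bbbaabaaaab
  11 |   0 | bbbbaabaaaab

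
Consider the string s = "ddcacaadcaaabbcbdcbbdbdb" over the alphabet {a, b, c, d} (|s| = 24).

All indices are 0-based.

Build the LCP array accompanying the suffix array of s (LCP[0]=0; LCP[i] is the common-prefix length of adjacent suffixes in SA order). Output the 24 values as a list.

rank→(start, suffix):
  0 → (9, 'aaabbcbdcbbdbdb')
  1 → (10, 'aabbcbdcbbdbdb')
  2 → (5, 'aadcaaabbcbdcbbdbdb')
  3 → (11, 'abbcbdcbbdbdb')
  4 → (3, 'acaadcaaabbcbdcbbdbdb')
  5 → (6, 'adcaaabbcbdcbbdbdb')
  6 → (23, 'b')
  7 → (12, 'bbcbdcbbdbdb')
  8 → (18, 'bbdbdb')
  9 → (13, 'bcbdcbbdbdb')
  10 → (21, 'bdb')
  11 → (19, 'bdbdb')
  12 → (15, 'bdcbbdbdb')
  13 → (8, 'caaabbcbdcbbdbdb')
  14 → (4, 'caadcaaabbcbdcbbdbdb')
  15 → (2, 'cacaadcaaabbcbdcbbdbdb')
  16 → (17, 'cbbdbdb')
  17 → (14, 'cbdcbbdbdb')
  18 → (22, 'db')
  19 → (20, 'dbdb')
  20 → (7, 'dcaaabbcbdcbbdbdb')
  21 → (1, 'dcacaadcaaabbcbdcbbdbdb')
  22 → (16, 'dcbbdbdb')
  23 → (0, 'ddcacaadcaaabbcbdcbbdbdb')

SA = [9, 10, 5, 11, 3, 6, 23, 12, 18, 13, 21, 19, 15, 8, 4, 2, 17, 14, 22, 20, 7, 1, 16, 0]
i: (SA[i-1],SA[i]) lcp shared
  1: (9,10) 2 'aa'
  2: (10,5) 2 'aa'
  3: (5,11) 1 'a'
  4: (11,3) 1 'a'
  5: (3,6) 1 'a'
  6: (6,23) 0 ''
  7: (23,12) 1 'b'
  8: (12,18) 2 'bb'
  9: (18,13) 1 'b'
  10: (13,21) 1 'b'
  11: (21,19) 3 'bdb'
  12: (19,15) 2 'bd'
  13: (15,8) 0 ''
  14: (8,4) 3 'caa'
  15: (4,2) 2 'ca'
  16: (2,17) 1 'c'
  17: (17,14) 2 'cb'
  18: (14,22) 0 ''
  19: (22,20) 2 'db'
  20: (20,7) 1 'd'
  21: (7,1) 3 'dca'
  22: (1,16) 2 'dc'
  23: (16,0) 1 'd'

[0, 2, 2, 1, 1, 1, 0, 1, 2, 1, 1, 3, 2, 0, 3, 2, 1, 2, 0, 2, 1, 3, 2, 1]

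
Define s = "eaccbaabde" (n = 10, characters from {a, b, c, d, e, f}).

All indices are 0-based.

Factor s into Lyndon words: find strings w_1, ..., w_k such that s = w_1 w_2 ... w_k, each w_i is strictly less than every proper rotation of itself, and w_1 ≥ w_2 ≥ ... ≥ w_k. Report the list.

["e", "accb", "aabde"]

emit factor 1: 'e' (i=0, period=1)
emit factor 2: 'accb' (i=1, period=4)
emit factor 3: 'aabde' (i=5, period=5)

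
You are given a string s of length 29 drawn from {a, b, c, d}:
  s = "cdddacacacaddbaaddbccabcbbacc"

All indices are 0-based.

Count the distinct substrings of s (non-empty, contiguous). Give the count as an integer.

387

rank | idx | suffix
   0 |  14 | aaddbccabcbbacc
   1 |  21 | abcbbacc
   2 |   4 | acacacaddbaaddbccabcbbacc
   3 |   6 | acacaddbaaddbccabcbbacc
   4 |   8 | acaddbaaddbccabcbbacc
   5 |  26 | acc
   6 |  10 | addbaaddbccabcbbacc
   7 |  15 | addbccabcbbacc
   8 |  13 | baaddbccabcbbacc
   9 |  25 | bacc
  10 |  24 | bbacc
  11 |  22 | bcbbacc
  12 |  18 | bccabcbbacc
  13 |  28 | c
  14 |  20 | cabcbbacc
  15 |   5 | cacacaddbaaddbccabcbbacc
  16 |   7 | cacaddbaaddbccabcbbacc
  17 |   9 | caddbaaddbccabcbbacc
  18 |  23 | cbbacc
  19 |  27 | cc
  20 |  19 | ccabcbbacc
  21 |   0 | cdddacacacaddbaaddbccabcbbacc
  22 |   3 | dacacacaddbaaddbccabcbbacc
  23 |  12 | dbaaddbccabcbbacc
  24 |  17 | dbccabcbbacc
  25 |   2 | ddacacacaddbaaddbccabcbbacc
  26 |  11 | ddbaaddbccabcbbacc
  27 |  16 | ddbccabcbbacc
  28 |   1 | dddacacacaddbaaddbccabcbbacc

SA = [14, 21, 4, 6, 8, 26, 10, 15, 13, 25, 24, 22, 18, 28, 20, 5, 7, 9, 23, 27, 19, 0, 3, 12, 17, 2, 11, 16, 1]
rank  pair      lcp
   1  s[14:],s[21:]  1  'a'
   2  s[21:],s[4:]  1  'a'
   3  s[4:],s[6:]  5  'acaca'
   4  s[6:],s[8:]  3  'aca'
   5  s[8:],s[26:]  2  'ac'
   6  s[26:],s[10:]  1  'a'
   7  s[10:],s[15:]  4  'addb'
   8  s[15:],s[13:]  0  ''
   9  s[13:],s[25:]  2  'ba'
  10  s[25:],s[24:]  1  'b'
  11  s[24:],s[22:]  1  'b'
  12  s[22:],s[18:]  2  'bc'
  13  s[18:],s[28:]  0  ''
  14  s[28:],s[20:]  1  'c'
  15  s[20:],s[5:]  2  'ca'
  16  s[5:],s[7:]  4  'caca'
  17  s[7:],s[9:]  2  'ca'
  18  s[9:],s[23:]  1  'c'
  19  s[23:],s[27:]  1  'c'
  20  s[27:],s[19:]  2  'cc'
  21  s[19:],s[0:]  1  'c'
  22  s[0:],s[3:]  0  ''
  23  s[3:],s[12:]  1  'd'
  24  s[12:],s[17:]  2  'db'
  25  s[17:],s[2:]  1  'd'
  26  s[2:],s[11:]  2  'dd'
  27  s[11:],s[16:]  3  'ddb'
  28  s[16:],s[1:]  2  'dd'

n(n+1)/2 = 29·30/2 = 435
Σ LCP = 0 + 1 + 1 + 5 + 3 + 2 + 1 + 4 + 0 + 2 + 1 + 1 + 2 + 0 + 1 + 2 + 4 + 2 + 1 + 1 + 2 + 1 + 0 + 1 + 2 + 1 + 2 + 3 + 2 = 48
distinct = 435 − 48 = 387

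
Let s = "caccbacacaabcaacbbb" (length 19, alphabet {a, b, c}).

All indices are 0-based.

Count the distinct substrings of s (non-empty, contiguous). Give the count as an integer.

sorted suffixes:
  #0 SA[0]=9  'aabcaacbbb'
  #1 SA[1]=13  'aacbbb'
  #2 SA[2]=10  'abcaacbbb'
  #3 SA[3]=7  'acaabcaacbbb'
  #4 SA[4]=5  'acacaabcaacbbb'
  #5 SA[5]=14  'acbbb'
  #6 SA[6]=1  'accbacacaabcaacbbb'
  #7 SA[7]=18  'b'
  #8 SA[8]=4  'bacacaabcaacbbb'
  #9 SA[9]=17  'bb'
  #10 SA[10]=16  'bbb'
  #11 SA[11]=11  'bcaacbbb'
  #12 SA[12]=8  'caabcaacbbb'
  #13 SA[13]=12  'caacbbb'
  #14 SA[14]=6  'cacaabcaacbbb'
  #15 SA[15]=0  'caccbacacaabcaacbbb'
  #16 SA[16]=3  'cbacacaabcaacbbb'
  #17 SA[17]=15  'cbbb'
  #18 SA[18]=2  'ccbacacaabcaacbbb'

SA = [9, 13, 10, 7, 5, 14, 1, 18, 4, 17, 16, 11, 8, 12, 6, 0, 3, 15, 2]
[i] adj suffixes → lcp
  [1] 9/13 → 2 ('aa')
  [2] 13/10 → 1 ('a')
  [3] 10/7 → 1 ('a')
  [4] 7/5 → 3 ('aca')
  [5] 5/14 → 2 ('ac')
  [6] 14/1 → 2 ('ac')
  [7] 1/18 → 0 ('')
  [8] 18/4 → 1 ('b')
  [9] 4/17 → 1 ('b')
  [10] 17/16 → 2 ('bb')
  [11] 16/11 → 1 ('b')
  [12] 11/8 → 0 ('')
  [13] 8/12 → 3 ('caa')
  [14] 12/6 → 2 ('ca')
  [15] 6/0 → 3 ('cac')
  [16] 0/3 → 1 ('c')
  [17] 3/15 → 2 ('cb')
  [18] 15/2 → 1 ('c')

n(n+1)/2 = 19·20/2 = 190
Σ LCP = 0 + 2 + 1 + 1 + 3 + 2 + 2 + 0 + 1 + 1 + 2 + 1 + 0 + 3 + 2 + 3 + 1 + 2 + 1 = 28
distinct = 190 − 28 = 162

162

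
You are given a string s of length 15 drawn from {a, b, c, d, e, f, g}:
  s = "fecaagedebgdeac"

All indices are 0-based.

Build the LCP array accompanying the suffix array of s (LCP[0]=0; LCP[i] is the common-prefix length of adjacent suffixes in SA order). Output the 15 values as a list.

[0, 1, 1, 0, 0, 1, 0, 2, 0, 1, 1, 1, 0, 0, 1]

rank→(start, suffix):
  0 → (3, 'aagedebgdeac')
  1 → (13, 'ac')
  2 → (4, 'agedebgdeac')
  3 → (9, 'bgdeac')
  4 → (14, 'c')
  5 → (2, 'caagedebgdeac')
  6 → (11, 'deac')
  7 → (7, 'debgdeac')
  8 → (12, 'eac')
  9 → (8, 'ebgdeac')
  10 → (1, 'ecaagedebgdeac')
  11 → (6, 'edebgdeac')
  12 → (0, 'fecaagedebgdeac')
  13 → (10, 'gdeac')
  14 → (5, 'gedebgdeac')

SA = [3, 13, 4, 9, 14, 2, 11, 7, 12, 8, 1, 6, 0, 10, 5]
i: (SA[i-1],SA[i]) lcp shared
  1: (3,13) 1 'a'
  2: (13,4) 1 'a'
  3: (4,9) 0 ''
  4: (9,14) 0 ''
  5: (14,2) 1 'c'
  6: (2,11) 0 ''
  7: (11,7) 2 'de'
  8: (7,12) 0 ''
  9: (12,8) 1 'e'
  10: (8,1) 1 'e'
  11: (1,6) 1 'e'
  12: (6,0) 0 ''
  13: (0,10) 0 ''
  14: (10,5) 1 'g'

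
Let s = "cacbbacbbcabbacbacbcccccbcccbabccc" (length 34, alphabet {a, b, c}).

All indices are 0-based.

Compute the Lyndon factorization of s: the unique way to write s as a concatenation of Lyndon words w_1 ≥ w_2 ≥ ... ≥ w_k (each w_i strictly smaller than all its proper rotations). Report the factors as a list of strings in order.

emit factor 1: 'c' (i=0, period=1)
emit factor 2: 'acbbacbbc' (i=1, period=9)
emit factor 3: 'abbacbacbcccccbcccbabccc' (i=10, period=24)

["c", "acbbacbbc", "abbacbacbcccccbcccbabccc"]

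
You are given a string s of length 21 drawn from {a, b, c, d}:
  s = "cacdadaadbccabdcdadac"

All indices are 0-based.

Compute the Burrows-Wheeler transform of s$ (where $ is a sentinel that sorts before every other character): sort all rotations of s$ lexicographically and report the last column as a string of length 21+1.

rank  rotation                last
    0  $cacdadaadbccabdcdadac  c
    1  aadbccabdcdadac$cacdad  d
    2  abdcdadac$cacdadaadbcc  c
    3  ac$cacdadaadbccabdcdad  d
    4  acdadaadbccabdcdadac$c  c
    5  adaadbccabdcdadac$cacd  d
    6  adac$cacdadaadbccabdcd  d
    7  adbccabdcdadac$cacdada  a
    8  bccabdcdadac$cacdadaad  d
    9  bdcdadac$cacdadaadbcca  a
   10  c$cacdadaadbccabdcdada  a
   11  cabdcdadac$cacdadaadbc  c
   12  cacdadaadbccabdcdadac$  $
   13  ccabdcdadac$cacdadaadb  b
   14  cdadaadbccabdcdadac$ca  a
   15  cdadac$cacdadaadbccabd  d
   16  daadbccabdcdadac$cacda  a
   17  dac$cacdadaadbccabdcda  a
   18  dadaadbccabdcdadac$cac  c
   19  dadac$cacdadaadbccabdc  c
   20  dbccabdcdadac$cacdadaa  a
   21  dcdadac$cacdadaadbccab  b

cdcdcddadaac$badaaccab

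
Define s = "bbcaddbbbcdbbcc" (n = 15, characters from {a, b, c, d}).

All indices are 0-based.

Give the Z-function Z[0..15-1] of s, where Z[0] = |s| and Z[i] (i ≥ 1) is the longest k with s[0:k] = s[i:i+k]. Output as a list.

Z[0]=15
i=1: outside box; Z[1]=1 scan→box=[1,2)
i=2: outside box; Z[2]=0
i=3: outside box; Z[3]=0
i=4: outside box; Z[4]=0
i=5: outside box; Z[5]=0
i=6: outside box; Z[6]=2 scan→box=[6,8)
i=7: min(r-i=1, Z[1]=1)=1; Z[7]=3 scan→box=[7,10)
i=8: min(r-i=2, Z[1]=1)=1; Z[8]=1
i=9: min(r-i=1, Z[2]=0)=0; Z[9]=0
i=10: outside box; Z[10]=0
i=11: outside box; Z[11]=3 scan→box=[11,14)
i=12: min(r-i=2, Z[1]=1)=1; Z[12]=1
i=13: min(r-i=1, Z[2]=0)=0; Z[13]=0
i=14: outside box; Z[14]=0

[15, 1, 0, 0, 0, 0, 2, 3, 1, 0, 0, 3, 1, 0, 0]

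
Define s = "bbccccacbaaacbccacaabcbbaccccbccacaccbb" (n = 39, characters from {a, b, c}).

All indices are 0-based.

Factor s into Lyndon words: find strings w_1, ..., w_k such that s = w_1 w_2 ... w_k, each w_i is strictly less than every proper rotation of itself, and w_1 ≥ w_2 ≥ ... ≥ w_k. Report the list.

emit factor 1: 'bbcccc' (i=0, period=6)
emit factor 2: 'acb' (i=6, period=3)
emit factor 3: 'aaacbccacaabcbbaccccbccacaccbb' (i=9, period=30)

["bbcccc", "acb", "aaacbccacaabcbbaccccbccacaccbb"]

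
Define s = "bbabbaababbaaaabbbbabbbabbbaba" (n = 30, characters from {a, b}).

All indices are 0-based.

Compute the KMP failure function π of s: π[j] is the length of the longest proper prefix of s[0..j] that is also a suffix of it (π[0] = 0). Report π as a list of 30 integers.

π[0] = 0
j=1 s[j]='b': π[1]=1 (border 'b')
j=2 s[j]='a': k: 1→0; π[2]=0 (border '')
j=3 s[j]='b': π[3]=1 (border 'b')
j=4 s[j]='b': π[4]=2 (border 'bb')
j=5 s[j]='a': π[5]=3 (border 'bba')
j=6 s[j]='a': k: 3→0; π[6]=0 (border '')
j=7 s[j]='b': π[7]=1 (border 'b')
j=8 s[j]='a': k: 1→0; π[8]=0 (border '')
j=9 s[j]='b': π[9]=1 (border 'b')
j=10 s[j]='b': π[10]=2 (border 'bb')
j=11 s[j]='a': π[11]=3 (border 'bba')
j=12 s[j]='a': k: 3→0; π[12]=0 (border '')
j=13 s[j]='a': π[13]=0 (border '')
j=14 s[j]='a': π[14]=0 (border '')
j=15 s[j]='b': π[15]=1 (border 'b')
j=16 s[j]='b': π[16]=2 (border 'bb')
j=17 s[j]='b': k: 2→1; π[17]=2 (border 'bb')
j=18 s[j]='b': k: 2→1; π[18]=2 (border 'bb')
j=19 s[j]='a': π[19]=3 (border 'bba')
j=20 s[j]='b': π[20]=4 (border 'bbab')
j=21 s[j]='b': π[21]=5 (border 'bbabb')
j=22 s[j]='b': k: 5→2→1; π[22]=2 (border 'bb')
j=23 s[j]='a': π[23]=3 (border 'bba')
j=24 s[j]='b': π[24]=4 (border 'bbab')
j=25 s[j]='b': π[25]=5 (border 'bbabb')
j=26 s[j]='b': k: 5→2→1; π[26]=2 (border 'bb')
j=27 s[j]='a': π[27]=3 (border 'bba')
j=28 s[j]='b': π[28]=4 (border 'bbab')
j=29 s[j]='a': k: 4→1→0; π[29]=0 (border '')

[0, 1, 0, 1, 2, 3, 0, 1, 0, 1, 2, 3, 0, 0, 0, 1, 2, 2, 2, 3, 4, 5, 2, 3, 4, 5, 2, 3, 4, 0]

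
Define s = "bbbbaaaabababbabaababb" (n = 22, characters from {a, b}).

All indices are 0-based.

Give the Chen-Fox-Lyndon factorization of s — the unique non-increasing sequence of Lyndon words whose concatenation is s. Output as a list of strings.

["b", "b", "b", "b", "aaaabababbabaababb"]

emit factor 1: 'b' (i=0, period=1)
emit factor 2: 'b' (i=1, period=1)
emit factor 3: 'b' (i=2, period=1)
emit factor 4: 'b' (i=3, period=1)
emit factor 5: 'aaaabababbabaababb' (i=4, period=18)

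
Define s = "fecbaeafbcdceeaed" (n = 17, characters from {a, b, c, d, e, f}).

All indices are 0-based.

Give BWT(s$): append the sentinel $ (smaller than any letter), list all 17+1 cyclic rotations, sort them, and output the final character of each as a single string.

dbeecfebdeceafaca$

rank  rotation            last
    0  $fecbaeafbcdceeaed  d
    1  aeafbcdceeaed$fecb  b
    2  aed$fecbaeafbcdcee  e
    3  afbcdceeaed$fecbae  e
    4  baeafbcdceeaed$fec  c
    5  bcdceeaed$fecbaeaf  f
    6  cbaeafbcdceeaed$fe  e
    7  cdceeaed$fecbaeafb  b
    8  ceeaed$fecbaeafbcd  d
    9  d$fecbaeafbcdceeae  e
   10  dceeaed$fecbaeafbc  c
   11  eaed$fecbaeafbcdce  e
   12  eafbcdceeaed$fecba  a
   13  ecbaeafbcdceeaed$f  f
   14  ed$fecbaeafbcdceea  a
   15  eeaed$fecbaeafbcdc  c
   16  fbcdceeaed$fecbaea  a
   17  fecbaeafbcdceeaed$  $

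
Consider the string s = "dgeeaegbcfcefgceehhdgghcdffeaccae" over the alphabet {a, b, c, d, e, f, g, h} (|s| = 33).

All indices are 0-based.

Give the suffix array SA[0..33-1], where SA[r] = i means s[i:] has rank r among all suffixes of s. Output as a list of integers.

rank→(start, suffix):
  0 → (28, 'accae')
  1 → (31, 'ae')
  2 → (4, 'aegbcfcefgceehhdgghcdffeaccae')
  3 → (7, 'bcfcefgceehhdgghcdffeaccae')
  4 → (30, 'cae')
  5 → (29, 'ccae')
  6 → (23, 'cdffeaccae')
  7 → (14, 'ceehhdgghcdffeaccae')
  8 → (10, 'cefgceehhdgghcdffeaccae')
  9 → (8, 'cfcefgceehhdgghcdffeaccae')
  10 → (24, 'dffeaccae')
  11 → (0, 'dgeeaegbcfcefgceehhdgghcdffeaccae')
  12 → (19, 'dgghcdffeaccae')
  13 → (32, 'e')
  14 → (27, 'eaccae')
  15 → (3, 'eaegbcfcefgceehhdgghcdffeaccae')
  16 → (2, 'eeaegbcfcefgceehhdgghcdffeaccae')
  17 → (15, 'eehhdgghcdffeaccae')
  18 → (11, 'efgceehhdgghcdffeaccae')
  19 → (5, 'egbcfcefgceehhdgghcdffeaccae')
  20 → (16, 'ehhdgghcdffeaccae')
  21 → (9, 'fcefgceehhdgghcdffeaccae')
  22 → (26, 'feaccae')
  23 → (25, 'ffeaccae')
  24 → (12, 'fgceehhdgghcdffeaccae')
  25 → (6, 'gbcfcefgceehhdgghcdffeaccae')
  26 → (13, 'gceehhdgghcdffeaccae')
  27 → (1, 'geeaegbcfcefgceehhdgghcdffeaccae')
  28 → (20, 'gghcdffeaccae')
  29 → (21, 'ghcdffeaccae')
  30 → (22, 'hcdffeaccae')
  31 → (18, 'hdgghcdffeaccae')
  32 → (17, 'hhdgghcdffeaccae')

[28, 31, 4, 7, 30, 29, 23, 14, 10, 8, 24, 0, 19, 32, 27, 3, 2, 15, 11, 5, 16, 9, 26, 25, 12, 6, 13, 1, 20, 21, 22, 18, 17]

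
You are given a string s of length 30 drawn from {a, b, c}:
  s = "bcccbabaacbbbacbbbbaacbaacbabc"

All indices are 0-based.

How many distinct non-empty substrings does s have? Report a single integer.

389

sorted suffixes:
  #0 SA[0]=19  'aacbaacbabc'
  #1 SA[1]=23  'aacbabc'
  #2 SA[2]=7  'aacbbbacbbbbaacbaacbabc'
  #3 SA[3]=5  'abaacbbbacbbbbaacbaacbabc'
  #4 SA[4]=27  'abc'
  #5 SA[5]=20  'acbaacbabc'
  #6 SA[6]=24  'acbabc'
  #7 SA[7]=8  'acbbbacbbbbaacbaacbabc'
  #8 SA[8]=13  'acbbbbaacbaacbabc'
  #9 SA[9]=18  'baacbaacbabc'
  #10 SA[10]=22  'baacbabc'
  #11 SA[11]=6  'baacbbbacbbbbaacbaacbabc'
  #12 SA[12]=4  'babaacbbbacbbbbaacbaacbabc'
  #13 SA[13]=26  'babc'
  #14 SA[14]=12  'bacbbbbaacbaacbabc'
  #15 SA[15]=17  'bbaacbaacbabc'
  #16 SA[16]=11  'bbacbbbbaacbaacbabc'
  #17 SA[17]=16  'bbbaacbaacbabc'
  #18 SA[18]=10  'bbbacbbbbaacbaacbabc'
  #19 SA[19]=15  'bbbbaacbaacbabc'
  #20 SA[20]=28  'bc'
  #21 SA[21]=0  'bcccbabaacbbbacbbbbaacbaacbabc'
  #22 SA[22]=29  'c'
  #23 SA[23]=21  'cbaacbabc'
  #24 SA[24]=3  'cbabaacbbbacbbbbaacbaacbabc'
  #25 SA[25]=25  'cbabc'
  #26 SA[26]=9  'cbbbacbbbbaacbaacbabc'
  #27 SA[27]=14  'cbbbbaacbaacbabc'
  #28 SA[28]=2  'ccbabaacbbbacbbbbaacbaacbabc'
  #29 SA[29]=1  'cccbabaacbbbacbbbbaacbaacbabc'

SA = [19, 23, 7, 5, 27, 20, 24, 8, 13, 18, 22, 6, 4, 26, 12, 17, 11, 16, 10, 15, 28, 0, 29, 21, 3, 25, 9, 14, 2, 1]
[i] adj suffixes → lcp
  [1] 19/23 → 5 ('aacba')
  [2] 23/7 → 4 ('aacb')
  [3] 7/5 → 1 ('a')
  [4] 5/27 → 2 ('ab')
  [5] 27/20 → 1 ('a')
  [6] 20/24 → 4 ('acba')
  [7] 24/8 → 3 ('acb')
  [8] 8/13 → 5 ('acbbb')
  [9] 13/18 → 0 ('')
  [10] 18/22 → 6 ('baacba')
  [11] 22/6 → 5 ('baacb')
  [12] 6/4 → 2 ('ba')
  [13] 4/26 → 3 ('bab')
  [14] 26/12 → 2 ('ba')
  [15] 12/17 → 1 ('b')
  [16] 17/11 → 3 ('bba')
  [17] 11/16 → 2 ('bb')
  [18] 16/10 → 4 ('bbba')
  [19] 10/15 → 3 ('bbb')
  [20] 15/28 → 1 ('b')
  [21] 28/0 → 2 ('bc')
  [22] 0/29 → 0 ('')
  [23] 29/21 → 1 ('c')
  [24] 21/3 → 3 ('cba')
  [25] 3/25 → 4 ('cbab')
  [26] 25/9 → 2 ('cb')
  [27] 9/14 → 4 ('cbbb')
  [28] 14/2 → 1 ('c')
  [29] 2/1 → 2 ('cc')

n(n+1)/2 = 30·31/2 = 465
Σ LCP = 0 + 5 + 4 + 1 + 2 + 1 + 4 + 3 + 5 + 0 + 6 + 5 + 2 + 3 + 2 + 1 + 3 + 2 + 4 + 3 + 1 + 2 + 0 + 1 + 3 + 4 + 2 + 4 + 1 + 2 = 76
distinct = 465 − 76 = 389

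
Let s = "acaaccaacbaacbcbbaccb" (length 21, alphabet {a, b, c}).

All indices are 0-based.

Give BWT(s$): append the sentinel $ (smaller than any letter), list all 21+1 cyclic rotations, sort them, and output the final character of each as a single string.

bcbc$aaabccbcccacabaaa

rank  rotation                last
    0  $acaaccaacbaacbcbbaccb  b
    1  aacbaacbcbbaccb$acaacc  c
    2  aacbcbbaccb$acaaccaacb  b
    3  aaccaacbaacbcbbaccb$ac  c
    4  acaaccaacbaacbcbbaccb$  $
    5  acbaacbcbbaccb$acaacca  a
    6  acbcbbaccb$acaaccaacba  a
    7  accaacbaacbcbbaccb$aca  a
    8  accb$acaaccaacbaacbcbb  b
    9  b$acaaccaacbaacbcbbacc  c
   10  baacbcbbaccb$acaaccaac  c
   11  baccb$acaaccaacbaacbcb  b
   12  bbaccb$acaaccaacbaacbc  c
   13  bcbbaccb$acaaccaacbaac  c
   14  caacbaacbcbbaccb$acaac  c
   15  caaccaacbaacbcbbaccb$a  a
   16  cb$acaaccaacbaacbcbbac  c
   17  cbaacbcbbaccb$acaaccaa  a
   18  cbbaccb$acaaccaacbaacb  b
   19  cbcbbaccb$acaaccaacbaa  a
   20  ccaacbaacbcbbaccb$acaa  a
   21  ccb$acaaccaacbaacbcbba  a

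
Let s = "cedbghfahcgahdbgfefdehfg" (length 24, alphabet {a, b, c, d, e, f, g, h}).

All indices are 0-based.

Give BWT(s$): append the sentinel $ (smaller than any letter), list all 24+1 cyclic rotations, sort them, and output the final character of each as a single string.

gfgdd$hhefcfdheghfcbbaage

rank  rotation                   last
    0  $cedbghfahcgahdbgfefdehfg  g
    1  ahcgahdbgfefdehfg$cedbghf  f
    2  ahdbgfefdehfg$cedbghfahcg  g
    3  bgfefdehfg$cedbghfahcgahd  d
    4  bghfahcgahdbgfefdehfg$ced  d
    5  cedbghfahcgahdbgfefdehfg$  $
    6  cgahdbgfefdehfg$cedbghfah  h
    7  dbgfefdehfg$cedbghfahcgah  h
    8  dbghfahcgahdbgfefdehfg$ce  e
    9  dehfg$cedbghfahcgahdbgfef  f
   10  edbghfahcgahdbgfefdehfg$c  c
   11  efdehfg$cedbghfahcgahdbgf  f
   12  ehfg$cedbghfahcgahdbgfefd  d
   13  fahcgahdbgfefdehfg$cedbgh  h
   14  fdehfg$cedbghfahcgahdbgfe  e
   15  fefdehfg$cedbghfahcgahdbg  g
   16  fg$cedbghfahcgahdbgfefdeh  h
   17  g$cedbghfahcgahdbgfefdehf  f
   18  gahdbgfefdehfg$cedbghfahc  c
   19  gfefdehfg$cedbghfahcgahdb  b
   20  ghfahcgahdbgfefdehfg$cedb  b
   21  hcgahdbgfefdehfg$cedbghfa  a
   22  hdbgfefdehfg$cedbghfahcga  a
   23  hfahcgahdbgfefdehfg$cedbg  g
   24  hfg$cedbghfahcgahdbgfefde  e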